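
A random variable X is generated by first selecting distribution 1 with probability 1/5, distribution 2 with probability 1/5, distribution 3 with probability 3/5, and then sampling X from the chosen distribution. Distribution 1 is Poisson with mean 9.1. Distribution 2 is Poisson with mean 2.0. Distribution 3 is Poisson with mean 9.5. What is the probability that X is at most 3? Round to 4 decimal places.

Conditional on each component, P(X ≤ 3): 1: 0.019776; 2: 0.857123; 3: 0.0148596.
By total probability, P(X ≤ 3) = 0.2·0.019776 + 0.2·0.857123 + 0.6·0.0148596 = 0.184296.

0.1843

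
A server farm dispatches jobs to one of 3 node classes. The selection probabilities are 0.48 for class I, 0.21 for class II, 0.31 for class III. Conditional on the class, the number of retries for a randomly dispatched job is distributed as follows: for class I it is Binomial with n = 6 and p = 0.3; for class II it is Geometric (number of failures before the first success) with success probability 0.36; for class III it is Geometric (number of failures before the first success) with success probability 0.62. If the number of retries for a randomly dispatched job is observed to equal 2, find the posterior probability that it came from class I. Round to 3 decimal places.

0.726

Likelihoods P(X=2 | ·): I: 0.324135; II: 0.147456; III: 0.089528.
Posterior ∝ prior × likelihood. Numerator for I: 0.48·0.324135 = 0.155585.
Normalizing constant: 0.48·0.324135 + 0.21·0.147456 + 0.31·0.089528 = 0.214304.
P(I | observation) = 0.155585 / 0.214304 = 0.726.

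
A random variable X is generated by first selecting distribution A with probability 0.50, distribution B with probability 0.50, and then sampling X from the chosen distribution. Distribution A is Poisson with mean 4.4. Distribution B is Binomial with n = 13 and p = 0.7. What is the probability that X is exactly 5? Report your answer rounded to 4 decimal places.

0.0915

Conditional on each component, P(X = 5): A: 0.168728; B: 0.0141918.
By total probability, P(X = 5) = 0.5·0.168728 + 0.5·0.0141918 = 0.0914598.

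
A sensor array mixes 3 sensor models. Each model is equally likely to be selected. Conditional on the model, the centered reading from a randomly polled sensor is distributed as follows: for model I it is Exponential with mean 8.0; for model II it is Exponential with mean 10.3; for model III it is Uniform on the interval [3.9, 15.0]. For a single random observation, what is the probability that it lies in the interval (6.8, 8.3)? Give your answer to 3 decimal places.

Conditional on each model, P(6.8 < X < 8.3): I: 0.0730755; II: 0.0700319; III: 0.135135.
By total probability, P(6.8 < X < 8.3) = 0.333333·0.0730755 + 0.333333·0.0700319 + 0.333333·0.135135 = 0.0927475.

0.093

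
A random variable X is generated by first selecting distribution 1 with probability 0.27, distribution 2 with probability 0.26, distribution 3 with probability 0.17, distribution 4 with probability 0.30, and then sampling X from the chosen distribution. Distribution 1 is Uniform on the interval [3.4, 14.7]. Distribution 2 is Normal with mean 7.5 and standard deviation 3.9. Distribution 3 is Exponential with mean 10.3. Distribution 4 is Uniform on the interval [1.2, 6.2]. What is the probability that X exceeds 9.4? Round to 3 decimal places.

Conditional on each component, P(X > 9.4): 1: 0.469027; 2: 0.313066; 3: 0.40147; 4: 0.
By total probability, P(X > 9.4) = 0.27·0.469027 + 0.26·0.313066 + 0.17·0.40147 + 0.3·0 = 0.276284.

0.276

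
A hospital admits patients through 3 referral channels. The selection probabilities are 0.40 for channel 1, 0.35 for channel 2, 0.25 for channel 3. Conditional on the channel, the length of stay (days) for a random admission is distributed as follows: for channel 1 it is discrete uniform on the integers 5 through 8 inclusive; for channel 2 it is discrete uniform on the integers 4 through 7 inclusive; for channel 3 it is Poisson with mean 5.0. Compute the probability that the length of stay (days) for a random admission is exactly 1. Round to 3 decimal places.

0.008

Conditional on each channel, P(X = 1): 1: 0; 2: 0; 3: 0.0336897.
By total probability, P(X = 1) = 0.4·0 + 0.35·0 + 0.25·0.0336897 = 0.00842243.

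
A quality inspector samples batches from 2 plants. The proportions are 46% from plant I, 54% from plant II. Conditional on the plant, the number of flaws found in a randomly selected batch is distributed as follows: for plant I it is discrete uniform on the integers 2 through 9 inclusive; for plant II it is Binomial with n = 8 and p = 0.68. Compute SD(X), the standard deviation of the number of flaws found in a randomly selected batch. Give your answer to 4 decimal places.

1.8319

Per component, I: μ=5.5, E[X²]=35.5; II: μ=5.44, E[X²]=31.3344.
E[X] = 0.46·5.5 + 0.54·5.44 = 5.4676.
E[X²] = 0.46·35.5 + 0.54·31.3344 = 33.2506.
Var(X) = E[X²] − (E[X])² = 33.2506 − 29.8946 = 3.35593.
SD(X) = √3.35593 = 1.83192.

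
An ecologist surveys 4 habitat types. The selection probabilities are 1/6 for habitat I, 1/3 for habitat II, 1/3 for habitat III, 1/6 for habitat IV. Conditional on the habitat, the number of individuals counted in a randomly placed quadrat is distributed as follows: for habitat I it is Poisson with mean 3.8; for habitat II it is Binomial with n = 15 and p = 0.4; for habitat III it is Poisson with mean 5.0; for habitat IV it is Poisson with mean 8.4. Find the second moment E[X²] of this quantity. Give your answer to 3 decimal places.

39.400

For each component E[X²] = Var + (mean)², giving I: 18.24; II: 39.6; III: 30; IV: 78.96.
Overall E[X²] = 0.166667·18.24 + 0.333333·39.6 + 0.333333·30 + 0.166667·78.96 = 39.4.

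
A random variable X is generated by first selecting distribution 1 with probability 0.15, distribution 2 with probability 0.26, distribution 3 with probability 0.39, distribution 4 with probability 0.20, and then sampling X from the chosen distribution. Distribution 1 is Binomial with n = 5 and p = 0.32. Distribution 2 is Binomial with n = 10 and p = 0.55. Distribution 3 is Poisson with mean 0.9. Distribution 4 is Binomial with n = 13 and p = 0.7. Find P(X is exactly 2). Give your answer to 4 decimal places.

0.1185

Conditional on each component, P(X = 2): 1: 0.321978; 2: 0.0228896; 3: 0.164661; 4: 6.77056e-05.
By total probability, P(X = 2) = 0.15·0.321978 + 0.26·0.0228896 + 0.39·0.164661 + 0.2·6.77056e-05 = 0.118479.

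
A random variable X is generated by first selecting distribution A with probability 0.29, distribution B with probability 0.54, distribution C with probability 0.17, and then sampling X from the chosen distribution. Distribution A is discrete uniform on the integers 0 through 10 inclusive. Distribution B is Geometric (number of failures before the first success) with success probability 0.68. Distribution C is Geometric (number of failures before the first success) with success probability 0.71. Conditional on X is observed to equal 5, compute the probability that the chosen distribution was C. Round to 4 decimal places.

0.0089

Likelihoods P(X=5 | ·): A: 0.0909091; B: 0.0022817; C: 0.00145629.
Posterior ∝ prior × likelihood. Numerator for C: 0.17·0.00145629 = 0.00024757.
Normalizing constant: 0.29·0.0909091 + 0.54·0.0022817 + 0.17·0.00145629 = 0.0278433.
P(C | observation) = 0.00024757 / 0.0278433 = 0.00889152.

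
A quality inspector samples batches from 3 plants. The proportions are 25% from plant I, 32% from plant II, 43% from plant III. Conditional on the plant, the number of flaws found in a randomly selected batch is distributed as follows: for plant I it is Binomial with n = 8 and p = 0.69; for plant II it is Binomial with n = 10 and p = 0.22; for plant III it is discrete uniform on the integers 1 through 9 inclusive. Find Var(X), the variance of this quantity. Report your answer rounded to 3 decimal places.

5.833

Per component, I: μ=5.52, E[X²]=32.1816; II: μ=2.2, E[X²]=6.556; III: μ=5, E[X²]=31.6667.
E[X] = 0.25·5.52 + 0.32·2.2 + 0.43·5 = 4.234.
E[X²] = 0.25·32.1816 + 0.32·6.556 + 0.43·31.6667 = 23.76.
Var(X) = E[X²] − (E[X])² = 23.76 − 17.9268 = 5.83323.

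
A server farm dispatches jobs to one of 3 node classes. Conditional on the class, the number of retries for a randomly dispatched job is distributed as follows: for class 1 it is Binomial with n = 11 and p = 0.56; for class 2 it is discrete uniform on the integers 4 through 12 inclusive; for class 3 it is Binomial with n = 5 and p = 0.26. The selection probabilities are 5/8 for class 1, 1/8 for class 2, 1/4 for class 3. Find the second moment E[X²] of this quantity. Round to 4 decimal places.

For each component E[X²] = Var + (mean)², giving 1: 40.656; 2: 70.6667; 3: 2.652.
Overall E[X²] = 0.625·40.656 + 0.125·70.6667 + 0.25·2.652 = 34.9063.

34.9063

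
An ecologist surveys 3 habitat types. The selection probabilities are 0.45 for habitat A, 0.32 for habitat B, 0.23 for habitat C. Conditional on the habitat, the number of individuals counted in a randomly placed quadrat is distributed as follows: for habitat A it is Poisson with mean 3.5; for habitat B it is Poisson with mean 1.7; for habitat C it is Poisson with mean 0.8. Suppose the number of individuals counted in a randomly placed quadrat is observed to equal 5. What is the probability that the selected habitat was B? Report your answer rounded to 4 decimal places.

0.1037

Likelihoods P(X=5 | ·): A: 0.132169; B: 0.0216154; C: 0.00122697.
Posterior ∝ prior × likelihood. Numerator for B: 0.32·0.0216154 = 0.00691692.
Normalizing constant: 0.45·0.132169 + 0.32·0.0216154 + 0.23·0.00122697 = 0.066675.
P(B | observation) = 0.00691692 / 0.066675 = 0.103741.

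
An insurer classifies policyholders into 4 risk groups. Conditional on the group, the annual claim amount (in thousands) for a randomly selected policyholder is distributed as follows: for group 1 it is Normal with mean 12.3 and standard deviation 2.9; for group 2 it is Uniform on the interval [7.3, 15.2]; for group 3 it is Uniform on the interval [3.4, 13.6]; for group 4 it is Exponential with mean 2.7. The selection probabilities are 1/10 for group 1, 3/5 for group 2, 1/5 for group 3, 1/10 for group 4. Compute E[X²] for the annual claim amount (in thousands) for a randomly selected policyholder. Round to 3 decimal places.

112.670

For each component E[X²] = Var + (mean)², giving 1: 159.7; 2: 131.763; 3: 80.92; 4: 14.58.
Overall E[X²] = 0.1·159.7 + 0.6·131.763 + 0.2·80.92 + 0.1·14.58 = 112.67.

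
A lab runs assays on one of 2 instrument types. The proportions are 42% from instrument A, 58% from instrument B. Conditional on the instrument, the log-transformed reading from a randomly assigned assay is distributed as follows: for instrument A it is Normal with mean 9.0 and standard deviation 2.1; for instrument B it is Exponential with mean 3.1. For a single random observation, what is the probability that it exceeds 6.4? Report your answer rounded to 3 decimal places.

0.448

Conditional on each instrument, P(X > 6.4): A: 0.89216; B: 0.12688.
By total probability, P(X > 6.4) = 0.42·0.89216 + 0.58·0.12688 = 0.448297.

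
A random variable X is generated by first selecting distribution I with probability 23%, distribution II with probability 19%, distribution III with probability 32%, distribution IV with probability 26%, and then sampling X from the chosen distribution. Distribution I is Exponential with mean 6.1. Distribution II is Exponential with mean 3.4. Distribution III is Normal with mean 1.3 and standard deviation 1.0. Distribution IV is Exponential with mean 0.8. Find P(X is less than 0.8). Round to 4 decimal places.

Conditional on each component, P(X < 0.8): I: 0.122912; II: 0.209662; III: 0.308538; IV: 0.632121.
By total probability, P(X < 0.8) = 0.23·0.122912 + 0.19·0.209662 + 0.32·0.308538 + 0.26·0.632121 = 0.331189.

0.3312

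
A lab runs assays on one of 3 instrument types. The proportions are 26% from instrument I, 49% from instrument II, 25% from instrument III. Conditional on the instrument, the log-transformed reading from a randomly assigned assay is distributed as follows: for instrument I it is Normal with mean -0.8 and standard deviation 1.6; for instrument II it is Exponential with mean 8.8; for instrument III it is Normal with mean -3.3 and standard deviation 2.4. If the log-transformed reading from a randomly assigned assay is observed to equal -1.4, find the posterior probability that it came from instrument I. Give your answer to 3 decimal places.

0.665

Likelihoods f(-1.4 | ·): I: 0.232409; II: 0; III: 0.121508.
Posterior ∝ prior × likelihood. Numerator for I: 0.26·0.232409 = 0.0604265.
Normalizing constant: 0.26·0.232409 + 0.49·0 + 0.25·0.121508 = 0.0908034.
P(I | observation) = 0.0604265 / 0.0908034 = 0.665464.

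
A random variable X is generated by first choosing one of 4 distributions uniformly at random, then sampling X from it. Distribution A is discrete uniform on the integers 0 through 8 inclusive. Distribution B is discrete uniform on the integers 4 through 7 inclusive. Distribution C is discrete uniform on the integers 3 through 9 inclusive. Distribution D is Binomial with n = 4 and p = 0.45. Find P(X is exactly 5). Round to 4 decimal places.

Conditional on each component, P(X = 5): A: 0.111111; B: 0.25; C: 0.142857; D: 0.
By total probability, P(X = 5) = 0.25·0.111111 + 0.25·0.25 + 0.25·0.142857 + 0.25·0 = 0.125992.

0.1260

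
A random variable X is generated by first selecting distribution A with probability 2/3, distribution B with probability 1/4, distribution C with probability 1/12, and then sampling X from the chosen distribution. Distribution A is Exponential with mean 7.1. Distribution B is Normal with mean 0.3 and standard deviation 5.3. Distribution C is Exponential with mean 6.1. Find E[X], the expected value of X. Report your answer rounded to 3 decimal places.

Component means — A: 7.1; B: 0.3; C: 6.1.
E[X] = 0.666667·7.1 + 0.25·0.3 + 0.0833333·6.1 = 5.31667.

5.317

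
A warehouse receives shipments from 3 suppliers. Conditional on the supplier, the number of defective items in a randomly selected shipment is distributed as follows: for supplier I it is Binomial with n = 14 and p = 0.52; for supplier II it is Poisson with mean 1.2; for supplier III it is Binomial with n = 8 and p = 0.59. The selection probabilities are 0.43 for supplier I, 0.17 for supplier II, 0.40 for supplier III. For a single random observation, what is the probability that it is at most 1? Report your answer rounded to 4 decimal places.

0.1169

Conditional on each supplier, P(X ≤ 1): I: 0.000557183; II: 0.662627; III: 0.00999089.
By total probability, P(X ≤ 1) = 0.43·0.000557183 + 0.17·0.662627 + 0.4·0.00999089 = 0.116883.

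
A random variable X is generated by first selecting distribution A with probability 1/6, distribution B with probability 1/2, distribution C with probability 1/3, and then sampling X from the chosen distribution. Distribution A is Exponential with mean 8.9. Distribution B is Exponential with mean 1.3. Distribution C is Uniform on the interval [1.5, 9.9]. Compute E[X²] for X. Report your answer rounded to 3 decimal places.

For each component E[X²] = Var + (mean)², giving A: 158.42; B: 3.38; C: 38.37.
Overall E[X²] = 0.166667·158.42 + 0.5·3.38 + 0.333333·38.37 = 40.8833.

40.883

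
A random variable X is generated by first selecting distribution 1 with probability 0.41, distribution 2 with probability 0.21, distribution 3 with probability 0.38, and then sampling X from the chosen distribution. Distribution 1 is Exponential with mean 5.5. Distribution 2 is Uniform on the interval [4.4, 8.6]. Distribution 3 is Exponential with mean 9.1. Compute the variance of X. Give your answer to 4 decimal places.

46.8237

Per component, 1: μ=5.5, E[X²]=60.5; 2: μ=6.5, E[X²]=43.72; 3: μ=9.1, E[X²]=165.62.
E[X] = 0.41·5.5 + 0.21·6.5 + 0.38·9.1 = 7.078.
E[X²] = 0.41·60.5 + 0.21·43.72 + 0.38·165.62 = 96.9218.
Var(X) = E[X²] − (E[X])² = 96.9218 − 50.0981 = 46.8237.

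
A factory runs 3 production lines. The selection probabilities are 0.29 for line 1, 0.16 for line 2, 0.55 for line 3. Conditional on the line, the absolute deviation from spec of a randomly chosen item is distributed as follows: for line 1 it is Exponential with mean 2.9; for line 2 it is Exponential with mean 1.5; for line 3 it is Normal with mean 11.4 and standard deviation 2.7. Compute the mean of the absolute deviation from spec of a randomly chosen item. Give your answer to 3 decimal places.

7.351

Component means — 1: 2.9; 2: 1.5; 3: 11.4.
E[X] = 0.29·2.9 + 0.16·1.5 + 0.55·11.4 = 7.351.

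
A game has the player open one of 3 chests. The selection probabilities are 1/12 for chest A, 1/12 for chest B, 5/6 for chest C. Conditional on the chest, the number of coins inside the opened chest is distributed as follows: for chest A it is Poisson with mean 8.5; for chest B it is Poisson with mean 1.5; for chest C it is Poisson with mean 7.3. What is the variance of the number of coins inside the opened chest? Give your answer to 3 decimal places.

9.693

Per component, A: μ=8.5, E[X²]=80.75; B: μ=1.5, E[X²]=3.75; C: μ=7.3, E[X²]=60.59.
E[X] = 0.0833333·8.5 + 0.0833333·1.5 + 0.833333·7.3 = 6.91667.
E[X²] = 0.0833333·80.75 + 0.0833333·3.75 + 0.833333·60.59 = 57.5333.
Var(X) = E[X²] − (E[X])² = 57.5333 − 47.8403 = 9.69306.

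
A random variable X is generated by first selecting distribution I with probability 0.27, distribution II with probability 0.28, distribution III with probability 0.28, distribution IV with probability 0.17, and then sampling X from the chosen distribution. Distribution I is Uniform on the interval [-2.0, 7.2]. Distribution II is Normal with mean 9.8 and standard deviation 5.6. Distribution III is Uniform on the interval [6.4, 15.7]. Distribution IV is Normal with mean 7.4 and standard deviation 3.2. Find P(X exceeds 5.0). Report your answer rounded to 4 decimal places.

0.7012

Conditional on each component, P(X > 5.0): I: 0.23913; II: 0.804317; III: 1; IV: 0.773373.
By total probability, P(X > 5.0) = 0.27·0.23913 + 0.28·0.804317 + 0.28·1 + 0.17·0.773373 = 0.701247.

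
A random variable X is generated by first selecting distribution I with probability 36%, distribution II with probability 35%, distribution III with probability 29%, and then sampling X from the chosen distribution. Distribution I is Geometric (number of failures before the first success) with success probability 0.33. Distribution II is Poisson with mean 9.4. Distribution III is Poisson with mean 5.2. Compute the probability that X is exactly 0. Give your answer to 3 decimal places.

Conditional on each component, P(X = 0): I: 0.33; II: 8.27241e-05; III: 0.00551656.
By total probability, P(X = 0) = 0.36·0.33 + 0.35·8.27241e-05 + 0.29·0.00551656 = 0.120429.

0.120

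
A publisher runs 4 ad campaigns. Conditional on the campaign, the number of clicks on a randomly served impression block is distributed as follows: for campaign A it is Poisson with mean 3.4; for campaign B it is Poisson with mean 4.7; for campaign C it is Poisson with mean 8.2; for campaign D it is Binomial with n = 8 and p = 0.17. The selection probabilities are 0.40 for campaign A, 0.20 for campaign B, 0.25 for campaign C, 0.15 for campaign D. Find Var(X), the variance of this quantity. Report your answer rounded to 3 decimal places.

Per component, A: μ=3.4, E[X²]=14.96; B: μ=4.7, E[X²]=26.79; C: μ=8.2, E[X²]=75.44; D: μ=1.36, E[X²]=2.9784.
E[X] = 0.4·3.4 + 0.2·4.7 + 0.25·8.2 + 0.15·1.36 = 4.554.
E[X²] = 0.4·14.96 + 0.2·26.79 + 0.25·75.44 + 0.15·2.9784 = 30.6488.
Var(X) = E[X²] − (E[X])² = 30.6488 − 20.7389 = 9.90984.

9.910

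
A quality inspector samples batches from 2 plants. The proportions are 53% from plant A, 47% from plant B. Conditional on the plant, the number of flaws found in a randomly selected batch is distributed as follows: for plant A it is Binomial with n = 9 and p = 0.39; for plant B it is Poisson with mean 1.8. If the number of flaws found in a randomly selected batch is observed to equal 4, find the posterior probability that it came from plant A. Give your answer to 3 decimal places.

0.793

Likelihoods P(X=4 | ·): A: 0.246194; B: 0.0723017.
Posterior ∝ prior × likelihood. Numerator for A: 0.53·0.246194 = 0.130483.
Normalizing constant: 0.53·0.246194 + 0.47·0.0723017 = 0.164465.
P(A | observation) = 0.130483 / 0.164465 = 0.793379.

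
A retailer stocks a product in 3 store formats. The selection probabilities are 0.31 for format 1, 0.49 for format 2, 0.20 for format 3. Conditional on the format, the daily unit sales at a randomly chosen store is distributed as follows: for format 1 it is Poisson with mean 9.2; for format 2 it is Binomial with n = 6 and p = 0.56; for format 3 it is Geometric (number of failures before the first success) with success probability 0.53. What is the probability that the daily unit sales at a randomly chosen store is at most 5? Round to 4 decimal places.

0.7050

Conditional on each format, P(X ≤ 5): 1: 0.104074; 2: 0.969159; 3: 0.989221.
By total probability, P(X ≤ 5) = 0.31·0.104074 + 0.49·0.969159 + 0.2·0.989221 = 0.704995.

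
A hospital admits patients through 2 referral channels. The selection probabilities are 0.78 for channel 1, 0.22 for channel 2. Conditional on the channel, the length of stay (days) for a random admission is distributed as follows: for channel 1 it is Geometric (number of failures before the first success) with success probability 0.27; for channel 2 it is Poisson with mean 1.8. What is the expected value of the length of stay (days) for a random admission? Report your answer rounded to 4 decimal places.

Component means — 1: 2.7037; 2: 1.8.
E[X] = 0.78·2.7037 + 0.22·1.8 = 2.50489.

2.5049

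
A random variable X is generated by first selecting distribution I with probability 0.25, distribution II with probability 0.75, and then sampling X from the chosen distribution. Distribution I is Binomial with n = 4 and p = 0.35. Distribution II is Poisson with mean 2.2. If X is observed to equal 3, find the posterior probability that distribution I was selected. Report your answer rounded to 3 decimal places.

0.159

Likelihoods P(X=3 | ·): I: 0.111475; II: 0.196639.
Posterior ∝ prior × likelihood. Numerator for I: 0.25·0.111475 = 0.0278687.
Normalizing constant: 0.25·0.111475 + 0.75·0.196639 = 0.175348.
P(I | observation) = 0.0278687 / 0.175348 = 0.158934.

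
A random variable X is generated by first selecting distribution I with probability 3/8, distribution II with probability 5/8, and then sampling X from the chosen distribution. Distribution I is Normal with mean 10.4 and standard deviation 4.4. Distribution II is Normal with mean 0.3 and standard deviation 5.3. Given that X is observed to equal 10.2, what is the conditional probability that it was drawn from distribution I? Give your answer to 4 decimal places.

0.8052

Likelihoods f(10.2 | ·): I: 0.0905751; II: 0.0131515.
Posterior ∝ prior × likelihood. Numerator for I: 0.375·0.0905751 = 0.0339657.
Normalizing constant: 0.375·0.0905751 + 0.625·0.0131515 = 0.0421854.
P(I | observation) = 0.0339657 / 0.0421854 = 0.805153.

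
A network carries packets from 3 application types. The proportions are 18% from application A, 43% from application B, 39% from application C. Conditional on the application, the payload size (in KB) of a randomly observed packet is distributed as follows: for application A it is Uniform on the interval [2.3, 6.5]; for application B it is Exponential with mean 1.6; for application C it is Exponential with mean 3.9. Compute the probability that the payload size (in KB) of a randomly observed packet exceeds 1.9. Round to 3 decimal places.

0.551

Conditional on each application, P(X > 1.9): A: 1; B: 0.304983; C: 0.614357.
By total probability, P(X > 1.9) = 0.18·1 + 0.43·0.304983 + 0.39·0.614357 = 0.550742.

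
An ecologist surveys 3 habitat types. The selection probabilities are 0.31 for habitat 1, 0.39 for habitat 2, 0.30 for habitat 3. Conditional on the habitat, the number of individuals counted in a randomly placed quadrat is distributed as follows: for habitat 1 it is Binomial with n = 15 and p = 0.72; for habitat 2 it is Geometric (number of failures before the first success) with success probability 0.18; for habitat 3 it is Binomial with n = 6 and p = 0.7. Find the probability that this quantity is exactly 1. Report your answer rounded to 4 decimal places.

0.0606

Conditional on each habitat, P(X = 1): 1: 1.96624e-07; 2: 0.1476; 3: 0.010206.
By total probability, P(X = 1) = 0.31·1.96624e-07 + 0.39·0.1476 + 0.3·0.010206 = 0.0606259.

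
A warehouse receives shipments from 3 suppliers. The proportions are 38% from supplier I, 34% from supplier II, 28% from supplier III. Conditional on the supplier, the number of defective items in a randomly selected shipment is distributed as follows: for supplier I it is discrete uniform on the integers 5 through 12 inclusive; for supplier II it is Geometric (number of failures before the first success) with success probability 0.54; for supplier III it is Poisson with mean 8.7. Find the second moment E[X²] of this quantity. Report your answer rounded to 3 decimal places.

53.862

For each component E[X²] = Var + (mean)², giving I: 77.5; II: 2.30316; III: 84.39.
Overall E[X²] = 0.38·77.5 + 0.34·2.30316 + 0.28·84.39 = 53.8623.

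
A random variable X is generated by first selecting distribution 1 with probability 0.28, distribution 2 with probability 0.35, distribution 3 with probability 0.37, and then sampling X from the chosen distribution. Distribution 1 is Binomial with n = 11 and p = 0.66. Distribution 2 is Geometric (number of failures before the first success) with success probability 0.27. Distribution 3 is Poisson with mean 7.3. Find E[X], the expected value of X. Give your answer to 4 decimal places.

Component means — 1: 7.26; 2: 2.7037; 3: 7.3.
E[X] = 0.28·7.26 + 0.35·2.7037 + 0.37·7.3 = 5.6801.

5.6801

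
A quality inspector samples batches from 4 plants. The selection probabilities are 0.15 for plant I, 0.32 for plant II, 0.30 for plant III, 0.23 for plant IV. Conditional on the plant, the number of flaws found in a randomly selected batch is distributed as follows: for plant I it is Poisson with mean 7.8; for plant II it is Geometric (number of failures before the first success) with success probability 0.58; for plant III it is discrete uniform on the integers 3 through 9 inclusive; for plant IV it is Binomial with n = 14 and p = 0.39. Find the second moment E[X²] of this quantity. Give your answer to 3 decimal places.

For each component E[X²] = Var + (mean)², giving I: 68.64; II: 1.77289; III: 40; IV: 33.1422.
Overall E[X²] = 0.15·68.64 + 0.32·1.77289 + 0.3·40 + 0.23·33.1422 = 30.486.

30.486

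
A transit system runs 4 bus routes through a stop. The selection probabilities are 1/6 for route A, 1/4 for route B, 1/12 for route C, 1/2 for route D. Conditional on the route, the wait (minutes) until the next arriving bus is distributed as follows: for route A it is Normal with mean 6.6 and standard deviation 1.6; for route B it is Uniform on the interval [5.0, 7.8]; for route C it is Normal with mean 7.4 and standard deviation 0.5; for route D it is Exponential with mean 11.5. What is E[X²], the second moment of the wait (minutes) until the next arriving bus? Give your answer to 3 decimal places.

154.924

For each component E[X²] = Var + (mean)², giving A: 46.12; B: 41.6133; C: 55.01; D: 264.5.
Overall E[X²] = 0.166667·46.12 + 0.25·41.6133 + 0.0833333·55.01 + 0.5·264.5 = 154.924.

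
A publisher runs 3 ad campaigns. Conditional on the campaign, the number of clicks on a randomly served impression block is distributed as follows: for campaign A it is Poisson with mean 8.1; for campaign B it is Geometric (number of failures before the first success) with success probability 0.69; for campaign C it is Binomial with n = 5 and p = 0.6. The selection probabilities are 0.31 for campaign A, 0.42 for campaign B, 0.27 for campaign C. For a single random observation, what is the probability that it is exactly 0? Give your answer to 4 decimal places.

Conditional on each campaign, P(X = 0): A: 0.000303539; B: 0.69; C: 0.01024.
By total probability, P(X = 0) = 0.31·0.000303539 + 0.42·0.69 + 0.27·0.01024 = 0.292659.

0.2927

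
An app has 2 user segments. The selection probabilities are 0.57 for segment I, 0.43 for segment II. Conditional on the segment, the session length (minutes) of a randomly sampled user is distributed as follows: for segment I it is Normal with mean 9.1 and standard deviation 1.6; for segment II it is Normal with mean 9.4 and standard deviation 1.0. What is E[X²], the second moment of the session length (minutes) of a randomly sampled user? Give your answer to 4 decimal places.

For each component E[X²] = Var + (mean)², giving I: 85.37; II: 89.36.
Overall E[X²] = 0.57·85.37 + 0.43·89.36 = 87.0857.

87.0857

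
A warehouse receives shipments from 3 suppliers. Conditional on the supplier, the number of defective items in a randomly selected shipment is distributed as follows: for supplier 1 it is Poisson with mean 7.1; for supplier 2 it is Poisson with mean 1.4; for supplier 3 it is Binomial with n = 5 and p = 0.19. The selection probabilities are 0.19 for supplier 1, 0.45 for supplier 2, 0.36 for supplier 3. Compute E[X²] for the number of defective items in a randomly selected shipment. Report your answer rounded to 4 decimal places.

For each component E[X²] = Var + (mean)², giving 1: 57.51; 2: 3.36; 3: 1.672.
Overall E[X²] = 0.19·57.51 + 0.45·3.36 + 0.36·1.672 = 13.0408.

13.0408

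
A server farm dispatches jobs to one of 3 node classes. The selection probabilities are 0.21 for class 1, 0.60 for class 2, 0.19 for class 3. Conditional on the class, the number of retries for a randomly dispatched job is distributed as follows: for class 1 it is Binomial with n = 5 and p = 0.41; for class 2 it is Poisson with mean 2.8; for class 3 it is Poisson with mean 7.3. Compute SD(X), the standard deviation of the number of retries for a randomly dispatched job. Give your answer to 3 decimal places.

Per component, 1: μ=2.05, E[X²]=5.412; 2: μ=2.8, E[X²]=10.64; 3: μ=7.3, E[X²]=60.59.
E[X] = 0.21·2.05 + 0.6·2.8 + 0.19·7.3 = 3.4975.
E[X²] = 0.21·5.412 + 0.6·10.64 + 0.19·60.59 = 19.0326.
Var(X) = E[X²] − (E[X])² = 19.0326 − 12.2325 = 6.80011.
SD(X) = √6.80011 = 2.6077.

2.608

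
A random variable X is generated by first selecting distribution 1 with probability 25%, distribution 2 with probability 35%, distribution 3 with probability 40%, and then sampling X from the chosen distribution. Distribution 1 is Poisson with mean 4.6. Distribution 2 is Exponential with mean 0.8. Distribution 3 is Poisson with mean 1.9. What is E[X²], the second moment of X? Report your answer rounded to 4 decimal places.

9.0920

For each component E[X²] = Var + (mean)², giving 1: 25.76; 2: 1.28; 3: 5.51.
Overall E[X²] = 0.25·25.76 + 0.35·1.28 + 0.4·5.51 = 9.092.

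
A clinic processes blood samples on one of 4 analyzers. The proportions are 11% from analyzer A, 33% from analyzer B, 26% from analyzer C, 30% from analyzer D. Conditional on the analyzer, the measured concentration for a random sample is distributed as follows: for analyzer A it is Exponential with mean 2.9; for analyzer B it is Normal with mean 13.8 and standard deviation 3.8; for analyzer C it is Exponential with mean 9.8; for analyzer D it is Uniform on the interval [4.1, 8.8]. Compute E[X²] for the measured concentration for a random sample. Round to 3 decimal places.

For each component E[X²] = Var + (mean)², giving A: 16.82; B: 204.88; C: 192.08; D: 43.4433.
Overall E[X²] = 0.11·16.82 + 0.33·204.88 + 0.26·192.08 + 0.3·43.4433 = 132.434.

132.434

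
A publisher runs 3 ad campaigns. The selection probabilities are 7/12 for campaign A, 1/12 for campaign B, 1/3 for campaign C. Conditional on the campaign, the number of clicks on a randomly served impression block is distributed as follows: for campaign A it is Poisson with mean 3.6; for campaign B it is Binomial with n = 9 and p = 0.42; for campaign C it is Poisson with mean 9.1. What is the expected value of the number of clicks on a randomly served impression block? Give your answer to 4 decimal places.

Component means — A: 3.6; B: 3.78; C: 9.1.
E[X] = 0.583333·3.6 + 0.0833333·3.78 + 0.333333·9.1 = 5.44833.

5.4483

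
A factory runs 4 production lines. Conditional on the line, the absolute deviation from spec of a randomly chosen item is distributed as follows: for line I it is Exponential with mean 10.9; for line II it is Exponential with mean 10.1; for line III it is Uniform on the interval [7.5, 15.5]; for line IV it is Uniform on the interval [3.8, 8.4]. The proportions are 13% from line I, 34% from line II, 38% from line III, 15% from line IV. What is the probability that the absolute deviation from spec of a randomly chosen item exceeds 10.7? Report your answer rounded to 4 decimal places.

Conditional on each line, P(X > 10.7): I: 0.374692; II: 0.346662; III: 0.6; IV: 0.
By total probability, P(X > 10.7) = 0.13·0.374692 + 0.34·0.346662 + 0.38·0.6 + 0.15·0 = 0.394575.

0.3946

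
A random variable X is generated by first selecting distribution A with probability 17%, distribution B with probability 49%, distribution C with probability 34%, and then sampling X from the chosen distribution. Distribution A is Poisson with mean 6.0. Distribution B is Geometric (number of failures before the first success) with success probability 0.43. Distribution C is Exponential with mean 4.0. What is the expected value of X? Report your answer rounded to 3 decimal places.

3.030

Component means — A: 6; B: 1.32558; C: 4.
E[X] = 0.17·6 + 0.49·1.32558 + 0.34·4 = 3.02953.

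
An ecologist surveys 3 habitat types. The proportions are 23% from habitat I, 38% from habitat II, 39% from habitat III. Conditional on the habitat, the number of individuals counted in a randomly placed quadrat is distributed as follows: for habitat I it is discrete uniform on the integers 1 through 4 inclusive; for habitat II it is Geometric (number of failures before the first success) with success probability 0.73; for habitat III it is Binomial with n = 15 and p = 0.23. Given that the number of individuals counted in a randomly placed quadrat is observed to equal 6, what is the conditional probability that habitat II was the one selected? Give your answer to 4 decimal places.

0.0039

Likelihoods P(X=6 | ·): I: 0; II: 0.000282817; III: 0.0704998.
Posterior ∝ prior × likelihood. Numerator for II: 0.38·0.000282817 = 0.00010747.
Normalizing constant: 0.23·0 + 0.38·0.000282817 + 0.39·0.0704998 = 0.0276024.
P(II | observation) = 0.00010747 / 0.0276024 = 0.00389352.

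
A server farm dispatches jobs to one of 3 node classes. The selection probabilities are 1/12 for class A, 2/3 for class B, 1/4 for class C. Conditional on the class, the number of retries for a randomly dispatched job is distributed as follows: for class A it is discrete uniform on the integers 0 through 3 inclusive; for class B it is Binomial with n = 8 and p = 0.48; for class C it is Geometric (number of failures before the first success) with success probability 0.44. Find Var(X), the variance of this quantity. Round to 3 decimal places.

Per component, A: μ=1.5, E[X²]=3.5; B: μ=3.84, E[X²]=16.7424; C: μ=1.27273, E[X²]=4.5124.
E[X] = 0.0833333·1.5 + 0.666667·3.84 + 0.25·1.27273 = 3.00318.
E[X²] = 0.0833333·3.5 + 0.666667·16.7424 + 0.25·4.5124 = 12.5814.
Var(X) = E[X²] − (E[X])² = 12.5814 − 9.0191 = 3.56226.

3.562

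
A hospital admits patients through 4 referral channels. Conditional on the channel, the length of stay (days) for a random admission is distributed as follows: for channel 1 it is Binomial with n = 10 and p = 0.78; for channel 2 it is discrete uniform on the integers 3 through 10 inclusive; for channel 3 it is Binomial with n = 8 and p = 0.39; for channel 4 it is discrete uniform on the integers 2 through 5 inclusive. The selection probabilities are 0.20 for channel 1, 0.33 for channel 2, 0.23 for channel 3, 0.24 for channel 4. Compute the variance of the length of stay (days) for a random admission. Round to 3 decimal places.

Per component, 1: μ=7.8, E[X²]=62.556; 2: μ=6.5, E[X²]=47.5; 3: μ=3.12, E[X²]=11.6376; 4: μ=3.5, E[X²]=13.5.
E[X] = 0.2·7.8 + 0.33·6.5 + 0.23·3.12 + 0.24·3.5 = 5.2626.
E[X²] = 0.2·62.556 + 0.33·47.5 + 0.23·11.6376 + 0.24·13.5 = 34.1028.
Var(X) = E[X²] − (E[X])² = 34.1028 − 27.695 = 6.40789.

6.408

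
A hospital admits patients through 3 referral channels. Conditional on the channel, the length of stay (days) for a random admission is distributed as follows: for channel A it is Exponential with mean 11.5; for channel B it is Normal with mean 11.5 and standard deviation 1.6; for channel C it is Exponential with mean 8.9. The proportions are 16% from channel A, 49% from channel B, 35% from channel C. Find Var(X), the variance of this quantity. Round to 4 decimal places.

51.6758

Per component, A: μ=11.5, E[X²]=264.5; B: μ=11.5, E[X²]=134.81; C: μ=8.9, E[X²]=158.42.
E[X] = 0.16·11.5 + 0.49·11.5 + 0.35·8.9 = 10.59.
E[X²] = 0.16·264.5 + 0.49·134.81 + 0.35·158.42 = 163.824.
Var(X) = E[X²] − (E[X])² = 163.824 − 112.148 = 51.6758.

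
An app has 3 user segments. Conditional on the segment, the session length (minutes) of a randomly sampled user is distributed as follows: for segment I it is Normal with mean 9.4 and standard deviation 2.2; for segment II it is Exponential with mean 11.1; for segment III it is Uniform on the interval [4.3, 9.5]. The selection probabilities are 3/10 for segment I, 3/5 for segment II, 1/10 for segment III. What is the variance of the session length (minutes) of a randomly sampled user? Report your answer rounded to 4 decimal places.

Per component, I: μ=9.4, E[X²]=93.2; II: μ=11.1, E[X²]=246.42; III: μ=6.9, E[X²]=49.8633.
E[X] = 0.3·9.4 + 0.6·11.1 + 0.1·6.9 = 10.17.
E[X²] = 0.3·93.2 + 0.6·246.42 + 0.1·49.8633 = 180.798.
Var(X) = E[X²] − (E[X])² = 180.798 − 103.429 = 77.3694.

77.3694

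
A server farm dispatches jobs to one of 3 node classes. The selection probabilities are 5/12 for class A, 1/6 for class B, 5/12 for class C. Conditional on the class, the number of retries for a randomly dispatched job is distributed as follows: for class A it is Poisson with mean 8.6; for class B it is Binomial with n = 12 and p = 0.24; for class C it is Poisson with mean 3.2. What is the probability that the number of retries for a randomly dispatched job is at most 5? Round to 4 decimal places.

Conditional on each class, P(X ≤ 5): A: 0.142228; B: 0.954664; C: 0.894592.
By total probability, P(X ≤ 5) = 0.416667·0.142228 + 0.166667·0.954664 + 0.416667·0.894592 = 0.591119.

0.5911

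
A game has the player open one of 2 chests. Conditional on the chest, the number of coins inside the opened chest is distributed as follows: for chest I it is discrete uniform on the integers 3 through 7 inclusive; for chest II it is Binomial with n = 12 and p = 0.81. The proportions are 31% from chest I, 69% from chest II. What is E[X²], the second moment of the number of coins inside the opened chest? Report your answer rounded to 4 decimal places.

For each component E[X²] = Var + (mean)², giving I: 27; II: 96.3252.
Overall E[X²] = 0.31·27 + 0.69·96.3252 = 74.8344.

74.8344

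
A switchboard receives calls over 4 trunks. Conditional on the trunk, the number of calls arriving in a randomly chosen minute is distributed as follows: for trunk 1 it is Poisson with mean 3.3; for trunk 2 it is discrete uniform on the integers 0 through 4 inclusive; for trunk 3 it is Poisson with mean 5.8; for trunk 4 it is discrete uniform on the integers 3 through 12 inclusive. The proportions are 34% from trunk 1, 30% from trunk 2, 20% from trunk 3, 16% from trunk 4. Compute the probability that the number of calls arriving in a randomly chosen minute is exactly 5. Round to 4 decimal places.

Conditional on each trunk, P(X = 5): 1: 0.120286; 2: 0; 3: 0.165596; 4: 0.1.
By total probability, P(X = 5) = 0.34·0.120286 + 0.3·0 + 0.2·0.165596 + 0.16·0.1 = 0.0900167.

0.0900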